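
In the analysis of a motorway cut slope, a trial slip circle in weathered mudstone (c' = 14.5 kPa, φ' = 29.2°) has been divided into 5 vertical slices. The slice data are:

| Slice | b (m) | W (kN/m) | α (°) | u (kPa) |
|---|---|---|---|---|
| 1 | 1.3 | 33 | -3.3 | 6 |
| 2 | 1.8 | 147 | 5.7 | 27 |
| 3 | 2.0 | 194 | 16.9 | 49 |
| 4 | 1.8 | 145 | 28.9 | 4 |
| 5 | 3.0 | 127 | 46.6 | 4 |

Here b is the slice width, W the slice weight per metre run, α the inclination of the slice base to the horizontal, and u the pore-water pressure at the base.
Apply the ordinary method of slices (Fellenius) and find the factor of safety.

FS = 1.68

Ordinary method of slices: FS = Σ[c'·Δl_i + (W_i cosα_i − u_i·Δl_i)·tanφ'] / Σ W_i sinα_i, with Δl_i = b_i / cosα_i.
Slice 1: Δl = 1.3/cos(-3.3°) = 1.302 m; N'_1 = 33·cos(-3.3°) − 6·1.302 = 25.1; c'Δl = 18.88; W sinα = -1.9
Slice 2: Δl = 1.8/cos5.7° = 1.809 m; N'_2 = 147·cos5.7° − 27·1.809 = 97.4; c'Δl = 26.23; W sinα = 14.6
Slice 3: Δl = 2.0/cos16.9° = 2.090 m; N'_3 = 194·cos16.9° − 49·2.090 = 83.2; c'Δl = 30.31; W sinα = 56.4
Slice 4: Δl = 1.8/cos28.9° = 2.056 m; N'_4 = 145·cos28.9° − 4·2.056 = 118.7; c'Δl = 29.81; W sinα = 70.1
Slice 5: Δl = 3.0/cos46.6° = 4.366 m; N'_5 = 127·cos46.6° − 4·4.366 = 69.8; c'Δl = 63.31; W sinα = 92.3
Σc'Δl = 168.5 kN/m; ΣN' = 394.3 kN/m; ΣW sinα = 231.4 kN/m
Resisting = 168.5 + 394.3·tan29.2° = 168.5 + 220.4 = 388.9 kN/m
FS = 388.9 / 231.4 = 1.680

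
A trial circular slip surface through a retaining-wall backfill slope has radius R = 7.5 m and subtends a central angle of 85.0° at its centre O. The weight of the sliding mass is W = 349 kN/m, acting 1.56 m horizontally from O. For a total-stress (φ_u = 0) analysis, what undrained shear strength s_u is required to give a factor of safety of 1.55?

s_u = 10.1 kPa

FS = s_u·L_a·R / (W·d), so s_u = FS·W·d / (L_a·R).
Arc length L_a = R·θ = 7.5·(85.0°·π/180) = 7.5·1.4835 = 11.13 m
s_u = 1.55·349·1.56 / (11.13·7.5) = 843.9 / 83.45 = 10.11 kPa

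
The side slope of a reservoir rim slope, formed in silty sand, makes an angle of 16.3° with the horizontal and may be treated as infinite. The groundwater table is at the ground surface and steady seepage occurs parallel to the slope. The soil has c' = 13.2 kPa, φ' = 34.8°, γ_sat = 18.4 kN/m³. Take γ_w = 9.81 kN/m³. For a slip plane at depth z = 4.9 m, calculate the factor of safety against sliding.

FS = 1.65

With seepage parallel to the slope and the water table at the surface, the effective normal stress on the slip plane uses the buoyant unit weight γ' = γ_sat − γ_w while the driving shear stress uses γ_sat:
FS = [c' + γ' z cos²β tanφ'] / [γ_sat z sinβ cosβ]
γ' = 18.4 − 9.81 = 8.59 kN/m³
Numerator = 13.2 + 8.59·4.9·cos²16.3°·tan34.8° = 13.2 + 8.59·4.9·0.9212·0.6950 = 40.150 kPa
Denominator = 18.4·4.9·sin16.3°·cos16.3° = 18.4·4.9·0.2807·0.9598 = 24.288 kPa
FS = 40.150 / 24.288 = 1.653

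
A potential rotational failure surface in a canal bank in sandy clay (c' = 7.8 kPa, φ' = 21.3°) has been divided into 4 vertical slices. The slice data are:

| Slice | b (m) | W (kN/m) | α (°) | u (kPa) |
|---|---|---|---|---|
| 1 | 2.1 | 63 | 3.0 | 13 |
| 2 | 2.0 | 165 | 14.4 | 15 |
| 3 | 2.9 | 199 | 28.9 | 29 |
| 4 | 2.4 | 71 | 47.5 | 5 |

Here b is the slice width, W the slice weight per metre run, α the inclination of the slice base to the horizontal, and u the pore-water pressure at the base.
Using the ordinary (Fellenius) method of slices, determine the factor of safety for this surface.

Ordinary method of slices: FS = Σ[c'·Δl_i + (W_i cosα_i − u_i·Δl_i)·tanφ'] / Σ W_i sinα_i, with Δl_i = b_i / cosα_i.
Slice 1: Δl = 2.1/cos3.0° = 2.103 m; N'_1 = 63·cos3.0° − 13·2.103 = 35.6; c'Δl = 16.40; W sinα = 3.3
Slice 2: Δl = 2.0/cos14.4° = 2.065 m; N'_2 = 165·cos14.4° − 15·2.065 = 128.8; c'Δl = 16.11; W sinα = 41.0
Slice 3: Δl = 2.9/cos28.9° = 3.313 m; N'_3 = 199·cos28.9° − 29·3.313 = 78.2; c'Δl = 25.84; W sinα = 96.2
Slice 4: Δl = 2.4/cos47.5° = 3.552 m; N'_4 = 71·cos47.5° − 5·3.552 = 30.2; c'Δl = 27.71; W sinα = 52.3
Σc'Δl = 86.1 kN/m; ΣN' = 272.8 kN/m; ΣW sinα = 192.9 kN/m
Resisting = 86.1 + 272.8·tan21.3° = 86.1 + 106.4 = 192.4 kN/m
FS = 192.4 / 192.9 = 0.998

FS = 1.00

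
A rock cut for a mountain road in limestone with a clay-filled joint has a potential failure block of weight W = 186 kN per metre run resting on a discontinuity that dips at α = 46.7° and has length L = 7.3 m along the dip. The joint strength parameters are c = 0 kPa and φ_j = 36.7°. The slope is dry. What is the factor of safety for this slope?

Resolving the block weight along and normal to the plane and applying the Mohr–Coulomb strength on the joint:
N' = W cosα = 186·cos46.7° = 127.6 kN/m
Driving force T = W sinα = 186·sin46.7° = 135.4 kN/m
Resisting force R = c·L + N'·tanφ_j = 0·7.3 + 127.6·tan36.7° = 0.0 + 95.1 = 95.1 kN/m
FS = R / T = 95.1 / 135.4 = 0.702

FS = 0.70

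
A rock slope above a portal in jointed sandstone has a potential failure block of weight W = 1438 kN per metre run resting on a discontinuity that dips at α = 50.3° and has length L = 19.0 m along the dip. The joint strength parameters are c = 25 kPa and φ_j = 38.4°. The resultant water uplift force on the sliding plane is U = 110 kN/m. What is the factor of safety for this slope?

Resolving the block weight along and normal to the plane and applying the Mohr–Coulomb strength on the joint:
N' = W cosα − U = 1438·cos50.3° − 110 = 808.5 kN/m
Driving force T = W sinα = 1438·sin50.3° = 1106.4 kN/m
Resisting force R = c·L + N'·tanφ_j = 25·19.0 + 808.5·tan38.4° = 475.0 + 640.8 = 1115.8 kN/m
FS = R / T = 1115.8 / 1106.4 = 1.009

FS = 1.01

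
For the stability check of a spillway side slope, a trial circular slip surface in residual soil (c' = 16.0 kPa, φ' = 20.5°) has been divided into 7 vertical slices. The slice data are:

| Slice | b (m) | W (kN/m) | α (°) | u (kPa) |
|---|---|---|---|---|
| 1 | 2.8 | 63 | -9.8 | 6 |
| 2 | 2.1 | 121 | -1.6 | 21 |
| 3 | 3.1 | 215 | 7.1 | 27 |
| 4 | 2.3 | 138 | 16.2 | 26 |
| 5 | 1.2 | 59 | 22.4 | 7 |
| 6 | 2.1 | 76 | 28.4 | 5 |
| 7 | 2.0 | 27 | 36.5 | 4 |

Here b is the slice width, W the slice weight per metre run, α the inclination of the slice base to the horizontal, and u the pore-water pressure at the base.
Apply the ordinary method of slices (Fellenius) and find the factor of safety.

Ordinary method of slices: FS = Σ[c'·Δl_i + (W_i cosα_i − u_i·Δl_i)·tanφ'] / Σ W_i sinα_i, with Δl_i = b_i / cosα_i.
Slice 1: Δl = 2.8/cos(-9.8°) = 2.841 m; N'_1 = 63·cos(-9.8°) − 6·2.841 = 45.0; c'Δl = 45.46; W sinα = -10.7
Slice 2: Δl = 2.1/cos(-1.6°) = 2.101 m; N'_2 = 121·cos(-1.6°) − 21·2.101 = 76.8; c'Δl = 33.61; W sinα = -3.4
Slice 3: Δl = 3.1/cos7.1° = 3.124 m; N'_3 = 215·cos7.1° − 27·3.124 = 129.0; c'Δl = 49.98; W sinα = 26.6
Slice 4: Δl = 2.3/cos16.2° = 2.395 m; N'_4 = 138·cos16.2° − 26·2.395 = 70.2; c'Δl = 38.32; W sinα = 38.5
Slice 5: Δl = 1.2/cos22.4° = 1.298 m; N'_5 = 59·cos22.4° − 7·1.298 = 45.5; c'Δl = 20.77; W sinα = 22.5
Slice 6: Δl = 2.1/cos28.4° = 2.387 m; N'_6 = 76·cos28.4° − 5·2.387 = 54.9; c'Δl = 38.20; W sinα = 36.1
Slice 7: Δl = 2.0/cos36.5° = 2.488 m; N'_7 = 27·cos36.5° − 4·2.488 = 11.8; c'Δl = 39.81; W sinα = 16.1
Σc'Δl = 266.2 kN/m; ΣN' = 433.3 kN/m; ΣW sinα = 125.7 kN/m
Resisting = 266.2 + 433.3·tan20.5° = 266.2 + 162.0 = 428.1 kN/m
FS = 428.1 / 125.7 = 3.407

FS = 3.41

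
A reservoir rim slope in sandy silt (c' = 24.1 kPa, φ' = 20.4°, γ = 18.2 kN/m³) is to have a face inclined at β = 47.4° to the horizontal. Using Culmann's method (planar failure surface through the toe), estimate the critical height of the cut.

H_c = 33.53 m

Culmann's analysis gives the critical failure plane at α_cr = (β + φ')/2 = (47.4 + 20.4)/2 = 33.9°, and the critical height
H_c = (4c'/γ) · sinβ cosφ' / [1 − cos(β − φ')]
    = (4·24.1/18.2) · sin47.4°·cos20.4° / [1 − cos(27.0°)]
    = 5.297 · 0.7361·0.9373 / [1 − 0.8910]
    = 5.297 · 0.6899 / 0.1090
    = 33.53 m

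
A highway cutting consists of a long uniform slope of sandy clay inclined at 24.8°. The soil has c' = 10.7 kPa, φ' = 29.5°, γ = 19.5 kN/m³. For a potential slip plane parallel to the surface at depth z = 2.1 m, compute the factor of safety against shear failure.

For an infinite slope with a slip plane parallel to the surface (no pore pressure): FS = [c' + γz cos²β tanφ'] / [γz sinβ cosβ].
γz = 19.5·2.1 = 40.95 kN/m²
Numerator = 10.7 + 40.95·cos²24.8°·tan29.5° = 10.7 + 40.95·0.8241·0.5658 = 29.792 kPa
Denominator = 40.95·sin24.8°·cos24.8° = 40.95·0.4195·0.9078 = 15.592 kPa
FS = 29.792 / 15.592 = 1.911

FS = 1.91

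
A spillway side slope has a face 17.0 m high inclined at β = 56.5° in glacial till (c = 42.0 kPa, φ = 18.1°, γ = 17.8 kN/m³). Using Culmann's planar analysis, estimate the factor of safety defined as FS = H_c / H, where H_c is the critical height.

FS = 2.03

H_c = (4c/γ) · sinβ cosφ / [1 − cos(β − φ)]
    = (4·42.0/17.8) · sin56.5°·cos18.1° / [1 − cos38.4°]
    = 9.438 · 0.7926 / 0.2163 = 34.58 m
FS = H_c / H = 34.58 / 17.0 = 2.034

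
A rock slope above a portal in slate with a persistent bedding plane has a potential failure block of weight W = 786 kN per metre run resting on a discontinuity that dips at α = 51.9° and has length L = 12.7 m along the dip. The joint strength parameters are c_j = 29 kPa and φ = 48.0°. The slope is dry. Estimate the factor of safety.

Resolving the block weight along and normal to the plane and applying the Mohr–Coulomb strength on the joint:
N' = W cosα = 786·cos51.9° = 485.0 kN/m
Driving force T = W sinα = 786·sin51.9° = 618.5 kN/m
Resisting force R = c_j·L + N'·tanφ = 29·12.7 + 485.0·tan48.0° = 368.3 + 538.6 = 906.9 kN/m
FS = R / T = 906.9 / 618.5 = 1.466

FS = 1.47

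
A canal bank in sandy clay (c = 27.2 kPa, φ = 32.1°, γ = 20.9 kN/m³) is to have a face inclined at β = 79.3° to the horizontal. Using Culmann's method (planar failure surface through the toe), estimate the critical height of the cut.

H_c = 13.52 m

Culmann's analysis gives the critical failure plane at α_cr = (β + φ)/2 = (79.3 + 32.1)/2 = 55.7°, and the critical height
H_c = (4c/γ) · sinβ cosφ / [1 − cos(β − φ)]
    = (4·27.2/20.9) · sin79.3°·cos32.1° / [1 − cos(47.2°)]
    = 5.206 · 0.9826·0.8471 / [1 − 0.6794]
    = 5.206 · 0.8324 / 0.3206
    = 13.52 m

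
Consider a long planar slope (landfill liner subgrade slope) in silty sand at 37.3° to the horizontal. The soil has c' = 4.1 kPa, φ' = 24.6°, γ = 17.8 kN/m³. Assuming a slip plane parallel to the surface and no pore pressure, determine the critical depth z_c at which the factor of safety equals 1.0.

z_c = 1.20 m

Setting FS = 1.00 in FS = [c' + γz cos²β tanφ'] / [γz sinβ cosβ] and solving for z:
z = c' / [γ cosβ (FS·sinβ − cosβ·tanφ')]
  = 4.1 / [17.8·cos37.3°·(1.00·sin37.3° − cos37.3°·tan24.6°)]
  = 4.1 / [17.8·0.7955·(1.00·0.6060 − 0.7955·0.4578)]
  = 4.1 / 3.4236 = 1.198 m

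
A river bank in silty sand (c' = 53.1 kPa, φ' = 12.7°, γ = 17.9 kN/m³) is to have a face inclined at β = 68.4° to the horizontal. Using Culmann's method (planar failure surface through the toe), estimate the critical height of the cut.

H_c = 24.66 m

Culmann's analysis gives the critical failure plane at α_cr = (β + φ')/2 = (68.4 + 12.7)/2 = 40.6°, and the critical height
H_c = (4c'/γ) · sinβ cosφ' / [1 − cos(β − φ')]
    = (4·53.1/17.9) · sin68.4°·cos12.7° / [1 − cos(55.7°)]
    = 11.866 · 0.9298·0.9755 / [1 − 0.5635]
    = 11.866 · 0.9070 / 0.4365
    = 24.66 m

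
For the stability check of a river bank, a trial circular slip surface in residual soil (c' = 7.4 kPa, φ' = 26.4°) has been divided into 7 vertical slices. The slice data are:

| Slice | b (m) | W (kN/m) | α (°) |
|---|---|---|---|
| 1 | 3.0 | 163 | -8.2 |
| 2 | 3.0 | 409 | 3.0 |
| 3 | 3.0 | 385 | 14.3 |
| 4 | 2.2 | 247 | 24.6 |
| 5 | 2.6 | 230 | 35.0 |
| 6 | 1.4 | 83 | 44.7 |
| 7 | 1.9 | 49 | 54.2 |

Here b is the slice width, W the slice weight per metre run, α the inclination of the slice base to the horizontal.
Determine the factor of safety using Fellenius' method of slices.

FS = 2.03

Ordinary method of slices: FS = Σ[c'·Δl_i + (W_i cosα_i)·tanφ'] / Σ W_i sinα_i, with Δl_i = b_i / cosα_i.
Slice 1: Δl = 3.0/cos(-8.2°) = 3.031 m; N'_1 = 163·cos(-8.2°) = 161.3; c'Δl = 22.43; W sinα = -23.2
Slice 2: Δl = 3.0/cos3.0° = 3.004 m; N'_2 = 409·cos3.0° = 408.4; c'Δl = 22.23; W sinα = 21.4
Slice 3: Δl = 3.0/cos14.3° = 3.096 m; N'_3 = 385·cos14.3° = 373.1; c'Δl = 22.91; W sinα = 95.1
Slice 4: Δl = 2.2/cos24.6° = 2.420 m; N'_4 = 247·cos24.6° = 224.6; c'Δl = 17.91; W sinα = 102.8
Slice 5: Δl = 2.6/cos35.0° = 3.174 m; N'_5 = 230·cos35.0° = 188.4; c'Δl = 23.49; W sinα = 131.9
Slice 6: Δl = 1.4/cos44.7° = 1.970 m; N'_6 = 83·cos44.7° = 59.0; c'Δl = 14.58; W sinα = 58.4
Slice 7: Δl = 1.9/cos54.2° = 3.248 m; N'_7 = 49·cos54.2° = 28.7; c'Δl = 24.04; W sinα = 39.7
Σc'Δl = 147.6 kN/m; ΣN' = 1443.5 kN/m; ΣW sinα = 426.1 kN/m
Resisting = 147.6 + 1443.5·tan26.4° = 147.6 + 716.6 = 864.1 kN/m
FS = 864.1 / 426.1 = 2.028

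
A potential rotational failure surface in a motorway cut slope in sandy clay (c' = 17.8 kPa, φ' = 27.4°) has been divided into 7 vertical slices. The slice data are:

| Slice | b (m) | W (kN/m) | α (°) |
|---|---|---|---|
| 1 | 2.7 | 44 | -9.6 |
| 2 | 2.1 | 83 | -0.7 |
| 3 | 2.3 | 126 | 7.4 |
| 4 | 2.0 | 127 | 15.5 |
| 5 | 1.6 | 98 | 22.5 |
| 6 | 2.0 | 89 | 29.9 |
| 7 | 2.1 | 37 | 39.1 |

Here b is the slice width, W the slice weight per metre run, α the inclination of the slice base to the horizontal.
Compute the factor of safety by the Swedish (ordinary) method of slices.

FS = 3.94

Ordinary method of slices: FS = Σ[c'·Δl_i + (W_i cosα_i)·tanφ'] / Σ W_i sinα_i, with Δl_i = b_i / cosα_i.
Slice 1: Δl = 2.7/cos(-9.6°) = 2.738 m; N'_1 = 44·cos(-9.6°) = 43.4; c'Δl = 48.74; W sinα = -7.3
Slice 2: Δl = 2.1/cos(-0.7°) = 2.100 m; N'_2 = 83·cos(-0.7°) = 83.0; c'Δl = 37.38; W sinα = -1.0
Slice 3: Δl = 2.3/cos7.4° = 2.319 m; N'_3 = 126·cos7.4° = 125.0; c'Δl = 41.28; W sinα = 16.2
Slice 4: Δl = 2.0/cos15.5° = 2.075 m; N'_4 = 127·cos15.5° = 122.4; c'Δl = 36.94; W sinα = 33.9
Slice 5: Δl = 1.6/cos22.5° = 1.732 m; N'_5 = 98·cos22.5° = 90.5; c'Δl = 30.83; W sinα = 37.5
Slice 6: Δl = 2.0/cos29.9° = 2.307 m; N'_6 = 89·cos29.9° = 77.2; c'Δl = 41.07; W sinα = 44.4
Slice 7: Δl = 2.1/cos39.1° = 2.706 m; N'_7 = 37·cos39.1° = 28.7; c'Δl = 48.17; W sinα = 23.3
Σc'Δl = 284.4 kN/m; ΣN' = 570.1 kN/m; ΣW sinα = 147.0 kN/m
Resisting = 284.4 + 570.1·tan27.4° = 284.4 + 295.5 = 579.9 kN/m
FS = 579.9 / 147.0 = 3.945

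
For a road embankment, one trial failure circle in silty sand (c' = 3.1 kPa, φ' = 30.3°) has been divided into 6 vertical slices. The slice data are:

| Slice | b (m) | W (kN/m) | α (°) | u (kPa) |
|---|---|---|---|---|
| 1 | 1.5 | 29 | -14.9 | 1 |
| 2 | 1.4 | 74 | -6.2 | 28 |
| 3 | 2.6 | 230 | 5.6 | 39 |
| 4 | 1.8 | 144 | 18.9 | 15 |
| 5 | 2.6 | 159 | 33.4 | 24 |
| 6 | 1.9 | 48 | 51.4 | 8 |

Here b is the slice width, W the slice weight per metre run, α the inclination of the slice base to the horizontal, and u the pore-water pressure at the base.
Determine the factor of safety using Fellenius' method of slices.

FS = 1.41

Ordinary method of slices: FS = Σ[c'·Δl_i + (W_i cosα_i − u_i·Δl_i)·tanφ'] / Σ W_i sinα_i, with Δl_i = b_i / cosα_i.
Slice 1: Δl = 1.5/cos(-14.9°) = 1.552 m; N'_1 = 29·cos(-14.9°) − 1·1.552 = 26.5; c'Δl = 4.81; W sinα = -7.5
Slice 2: Δl = 1.4/cos(-6.2°) = 1.408 m; N'_2 = 74·cos(-6.2°) − 28·1.408 = 34.1; c'Δl = 4.37; W sinα = -8.0
Slice 3: Δl = 2.6/cos5.6° = 2.612 m; N'_3 = 230·cos5.6° − 39·2.612 = 127.0; c'Δl = 8.10; W sinα = 22.4
Slice 4: Δl = 1.8/cos18.9° = 1.903 m; N'_4 = 144·cos18.9° − 15·1.903 = 107.7; c'Δl = 5.90; W sinα = 46.6
Slice 5: Δl = 2.6/cos33.4° = 3.114 m; N'_5 = 159·cos33.4° − 24·3.114 = 58.0; c'Δl = 9.65; W sinα = 87.5
Slice 6: Δl = 1.9/cos51.4° = 3.045 m; N'_6 = 48·cos51.4° − 8·3.045 = 5.6; c'Δl = 9.44; W sinα = 37.5
Σc'Δl = 42.3 kN/m; ΣN' = 358.9 kN/m; ΣW sinα = 178.7 kN/m
Resisting = 42.3 + 358.9·tan30.3° = 42.3 + 209.7 = 252.0 kN/m
FS = 252.0 / 178.7 = 1.410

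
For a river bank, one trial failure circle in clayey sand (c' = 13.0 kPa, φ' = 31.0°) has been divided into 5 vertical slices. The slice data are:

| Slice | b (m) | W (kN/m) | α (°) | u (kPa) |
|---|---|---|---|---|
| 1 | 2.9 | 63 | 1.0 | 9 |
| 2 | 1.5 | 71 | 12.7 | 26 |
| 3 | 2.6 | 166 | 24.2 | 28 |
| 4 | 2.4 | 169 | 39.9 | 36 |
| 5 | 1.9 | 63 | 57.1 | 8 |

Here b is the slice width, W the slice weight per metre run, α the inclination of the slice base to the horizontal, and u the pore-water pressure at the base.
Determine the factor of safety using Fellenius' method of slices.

FS = 1.13

Ordinary method of slices: FS = Σ[c'·Δl_i + (W_i cosα_i − u_i·Δl_i)·tanφ'] / Σ W_i sinα_i, with Δl_i = b_i / cosα_i.
Slice 1: Δl = 2.9/cos1.0° = 2.900 m; N'_1 = 63·cos1.0° − 9·2.900 = 36.9; c'Δl = 37.71; W sinα = 1.1
Slice 2: Δl = 1.5/cos12.7° = 1.538 m; N'_2 = 71·cos12.7° − 26·1.538 = 29.3; c'Δl = 19.99; W sinα = 15.6
Slice 3: Δl = 2.6/cos24.2° = 2.851 m; N'_3 = 166·cos24.2° − 28·2.851 = 71.6; c'Δl = 37.06; W sinα = 68.0
Slice 4: Δl = 2.4/cos39.9° = 3.128 m; N'_4 = 169·cos39.9° − 36·3.128 = 17.0; c'Δl = 40.67; W sinα = 108.4
Slice 5: Δl = 1.9/cos57.1° = 3.498 m; N'_5 = 63·cos57.1° − 8·3.498 = 6.2; c'Δl = 45.47; W sinα = 52.9
Σc'Δl = 180.9 kN/m; ΣN' = 161.0 kN/m; ΣW sinα = 246.1 kN/m
Resisting = 180.9 + 161.0·tan31.0° = 180.9 + 96.8 = 277.7 kN/m
FS = 277.7 / 246.1 = 1.128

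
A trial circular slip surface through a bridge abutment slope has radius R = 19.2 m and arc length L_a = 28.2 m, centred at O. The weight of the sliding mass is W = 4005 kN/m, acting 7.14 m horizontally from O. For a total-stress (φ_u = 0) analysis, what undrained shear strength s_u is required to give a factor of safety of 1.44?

FS = s_u·L_a·R / (W·d), so s_u = FS·W·d / (L_a·R).
s_u = 1.44·4005·7.14 / (28.20·19.2) = 41177.8 / 541.44 = 76.05 kPa

s_u = 76.1 kPa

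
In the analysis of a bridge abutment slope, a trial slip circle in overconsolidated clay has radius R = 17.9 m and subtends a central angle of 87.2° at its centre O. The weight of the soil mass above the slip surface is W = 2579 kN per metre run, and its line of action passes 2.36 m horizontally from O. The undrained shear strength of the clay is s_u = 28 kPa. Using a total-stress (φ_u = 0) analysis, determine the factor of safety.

FS = 2.24

Taking moments about the centre O, the resisting moment is provided by the undrained shear strength acting along the arc:
Arc length L_a = R·θ = 17.9·(87.2°·π/180) = 17.9·1.5219 = 27.24 m
M_R = s_u·L_a·R = 28·27.24·17.9 = 13653.9 kN·m/m
M_D = W·d = 2579·2.36 = 6086.4 kN·m/m
FS = M_R / M_D = 13653.9 / 6086.4 = 2.243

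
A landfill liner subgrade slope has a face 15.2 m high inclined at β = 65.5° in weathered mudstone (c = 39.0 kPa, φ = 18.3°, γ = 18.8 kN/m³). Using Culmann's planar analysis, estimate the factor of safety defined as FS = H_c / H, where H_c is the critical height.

H_c = (4c/γ) · sinβ cosφ / [1 − cos(β − φ)]
    = (4·39.0/18.8) · sin65.5°·cos18.3° / [1 − cos47.2°]
    = 8.298 · 0.8639 / 0.3206 = 22.36 m
FS = H_c / H = 22.36 / 15.2 = 1.471

FS = 1.47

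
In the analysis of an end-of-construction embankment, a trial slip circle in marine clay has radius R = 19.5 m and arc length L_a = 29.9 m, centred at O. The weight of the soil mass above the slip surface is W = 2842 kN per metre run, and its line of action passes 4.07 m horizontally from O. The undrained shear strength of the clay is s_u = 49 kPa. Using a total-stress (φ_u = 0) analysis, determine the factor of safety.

Taking moments about the centre O, the resisting moment is provided by the undrained shear strength acting along the arc:
M_R = s_u·L_a·R = 49·29.90·19.5 = 28569.4 kN·m/m
M_D = W·d = 2842·4.07 = 11566.9 kN·m/m
FS = M_R / M_D = 28569.4 / 11566.9 = 2.470

FS = 2.47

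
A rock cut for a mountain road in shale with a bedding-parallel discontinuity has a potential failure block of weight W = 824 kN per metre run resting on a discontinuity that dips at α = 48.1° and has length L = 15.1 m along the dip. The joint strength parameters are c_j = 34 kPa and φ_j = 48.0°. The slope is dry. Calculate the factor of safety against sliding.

FS = 1.83

Resolving the block weight along and normal to the plane and applying the Mohr–Coulomb strength on the joint:
N' = W cosα = 824·cos48.1° = 550.3 kN/m
Driving force T = W sinα = 824·sin48.1° = 613.3 kN/m
Resisting force R = c_j·L + N'·tanφ_j = 34·15.1 + 550.3·tan48.0° = 513.4 + 611.2 = 1124.6 kN/m
FS = R / T = 1124.6 / 613.3 = 1.834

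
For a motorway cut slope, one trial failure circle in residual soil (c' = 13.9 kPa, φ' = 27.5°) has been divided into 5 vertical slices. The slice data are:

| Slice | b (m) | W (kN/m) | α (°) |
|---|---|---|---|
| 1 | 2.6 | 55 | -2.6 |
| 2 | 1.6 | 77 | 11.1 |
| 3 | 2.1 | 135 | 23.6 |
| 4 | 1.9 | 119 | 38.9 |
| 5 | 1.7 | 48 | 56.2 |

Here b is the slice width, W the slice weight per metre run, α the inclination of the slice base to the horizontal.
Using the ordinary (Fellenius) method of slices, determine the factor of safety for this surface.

FS = 2.00

Ordinary method of slices: FS = Σ[c'·Δl_i + (W_i cosα_i)·tanφ'] / Σ W_i sinα_i, with Δl_i = b_i / cosα_i.
Slice 1: Δl = 2.6/cos(-2.6°) = 2.603 m; N'_1 = 55·cos(-2.6°) = 54.9; c'Δl = 36.18; W sinα = -2.5
Slice 2: Δl = 1.6/cos11.1° = 1.631 m; N'_2 = 77·cos11.1° = 75.6; c'Δl = 22.66; W sinα = 14.8
Slice 3: Δl = 2.1/cos23.6° = 2.292 m; N'_3 = 135·cos23.6° = 123.7; c'Δl = 31.85; W sinα = 54.0
Slice 4: Δl = 1.9/cos38.9° = 2.441 m; N'_4 = 119·cos38.9° = 92.6; c'Δl = 33.94; W sinα = 74.7
Slice 5: Δl = 1.7/cos56.2° = 3.056 m; N'_5 = 48·cos56.2° = 26.7; c'Δl = 42.48; W sinα = 39.9
Σc'Δl = 167.1 kN/m; ΣN' = 373.5 kN/m; ΣW sinα = 181.0 kN/m
Resisting = 167.1 + 373.5·tan27.5° = 167.1 + 194.4 = 361.6 kN/m
FS = 361.6 / 181.0 = 1.998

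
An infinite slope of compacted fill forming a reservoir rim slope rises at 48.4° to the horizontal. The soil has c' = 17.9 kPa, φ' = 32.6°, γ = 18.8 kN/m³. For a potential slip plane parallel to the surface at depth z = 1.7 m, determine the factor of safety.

FS = 1.70

For an infinite slope with a slip plane parallel to the surface (no pore pressure): FS = [c' + γz cos²β tanφ'] / [γz sinβ cosβ].
γz = 18.8·1.7 = 31.96 kN/m²
Numerator = 17.9 + 31.96·cos²48.4°·tan32.6° = 17.9 + 31.96·0.4408·0.6395 = 26.910 kPa
Denominator = 31.96·sin48.4°·cos48.4° = 31.96·0.7478·0.6639 = 15.868 kPa
FS = 26.910 / 15.868 = 1.696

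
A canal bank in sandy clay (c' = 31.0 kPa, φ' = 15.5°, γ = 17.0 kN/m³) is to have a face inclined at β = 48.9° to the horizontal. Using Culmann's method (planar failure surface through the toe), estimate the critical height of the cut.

Culmann's analysis gives the critical failure plane at α_cr = (β + φ')/2 = (48.9 + 15.5)/2 = 32.2°, and the critical height
H_c = (4c'/γ) · sinβ cosφ' / [1 − cos(β − φ')]
    = (4·31.0/17.0) · sin48.9°·cos15.5° / [1 − cos(33.4°)]
    = 7.294 · 0.7536·0.9636 / [1 − 0.8348]
    = 7.294 · 0.7262 / 0.1652
    = 32.07 m

H_c = 32.07 m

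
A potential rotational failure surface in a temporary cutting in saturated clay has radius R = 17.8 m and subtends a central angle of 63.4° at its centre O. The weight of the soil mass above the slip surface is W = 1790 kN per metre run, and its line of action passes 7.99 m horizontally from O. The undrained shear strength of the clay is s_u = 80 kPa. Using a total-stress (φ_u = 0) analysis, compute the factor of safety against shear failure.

FS = 1.96

Taking moments about the centre O, the resisting moment is provided by the undrained shear strength acting along the arc:
Arc length L_a = R·θ = 17.8·(63.4°·π/180) = 17.8·1.1065 = 19.70 m
M_R = s_u·L_a·R = 80·19.70·17.8 = 28047.7 kN·m/m
M_D = W·d = 1790·7.99 = 14302.1 kN·m/m
FS = M_R / M_D = 28047.7 / 14302.1 = 1.961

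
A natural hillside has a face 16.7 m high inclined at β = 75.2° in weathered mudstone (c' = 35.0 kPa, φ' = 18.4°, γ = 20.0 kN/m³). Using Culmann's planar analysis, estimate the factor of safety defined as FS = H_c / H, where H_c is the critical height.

H_c = (4c'/γ) · sinβ cosφ' / [1 − cos(β − φ')]
    = (4·35.0/20.0) · sin75.2°·cos18.4° / [1 − cos56.8°]
    = 7.000 · 0.9174 / 0.4524 = 14.19 m
FS = H_c / H = 14.19 / 16.7 = 0.850

FS = 0.85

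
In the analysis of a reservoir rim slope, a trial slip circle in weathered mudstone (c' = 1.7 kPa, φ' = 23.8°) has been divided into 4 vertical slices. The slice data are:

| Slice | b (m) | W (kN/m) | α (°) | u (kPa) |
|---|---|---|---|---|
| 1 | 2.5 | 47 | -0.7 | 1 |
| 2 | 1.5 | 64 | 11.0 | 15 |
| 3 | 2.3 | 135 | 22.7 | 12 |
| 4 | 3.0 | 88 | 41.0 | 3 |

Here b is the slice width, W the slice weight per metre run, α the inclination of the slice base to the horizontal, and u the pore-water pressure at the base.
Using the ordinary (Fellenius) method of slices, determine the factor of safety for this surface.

Ordinary method of slices: FS = Σ[c'·Δl_i + (W_i cosα_i − u_i·Δl_i)·tanφ'] / Σ W_i sinα_i, with Δl_i = b_i / cosα_i.
Slice 1: Δl = 2.5/cos(-0.7°) = 2.500 m; N'_1 = 47·cos(-0.7°) − 1·2.500 = 44.5; c'Δl = 4.25; W sinα = -0.6
Slice 2: Δl = 1.5/cos11.0° = 1.528 m; N'_2 = 64·cos11.0° − 15·1.528 = 39.9; c'Δl = 2.60; W sinα = 12.2
Slice 3: Δl = 2.3/cos22.7° = 2.493 m; N'_3 = 135·cos22.7° − 12·2.493 = 94.6; c'Δl = 4.24; W sinα = 52.1
Slice 4: Δl = 3.0/cos41.0° = 3.975 m; N'_4 = 88·cos41.0° − 3·3.975 = 54.5; c'Δl = 6.76; W sinα = 57.7
Σc'Δl = 17.8 kN/m; ΣN' = 233.5 kN/m; ΣW sinα = 121.5 kN/m
Resisting = 17.8 + 233.5·tan23.8° = 17.8 + 103.0 = 120.8 kN/m
FS = 120.8 / 121.5 = 0.995

FS = 0.99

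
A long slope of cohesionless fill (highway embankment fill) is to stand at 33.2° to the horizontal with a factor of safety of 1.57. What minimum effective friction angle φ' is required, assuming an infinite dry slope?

φ' = 45.8°

FS = tanφ'/tanβ ⇒ tanφ' = FS · tanβ = 1.57 · tan33.2° = 1.0274
φ' = arctan(1.0274) = 45.77°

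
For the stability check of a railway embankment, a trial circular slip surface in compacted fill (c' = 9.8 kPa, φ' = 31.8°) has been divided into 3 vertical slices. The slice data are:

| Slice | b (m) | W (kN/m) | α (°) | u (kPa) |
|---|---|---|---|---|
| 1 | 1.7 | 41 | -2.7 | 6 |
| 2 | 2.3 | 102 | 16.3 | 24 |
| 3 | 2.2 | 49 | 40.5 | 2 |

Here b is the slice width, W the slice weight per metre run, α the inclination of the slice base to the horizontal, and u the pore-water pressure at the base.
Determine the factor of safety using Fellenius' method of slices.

FS = 2.26

Ordinary method of slices: FS = Σ[c'·Δl_i + (W_i cosα_i − u_i·Δl_i)·tanφ'] / Σ W_i sinα_i, with Δl_i = b_i / cosα_i.
Slice 1: Δl = 1.7/cos(-2.7°) = 1.702 m; N'_1 = 41·cos(-2.7°) − 6·1.702 = 30.7; c'Δl = 16.68; W sinα = -1.9
Slice 2: Δl = 2.3/cos16.3° = 2.396 m; N'_2 = 102·cos16.3° − 24·2.396 = 40.4; c'Δl = 23.48; W sinα = 28.6
Slice 3: Δl = 2.2/cos40.5° = 2.893 m; N'_3 = 49·cos40.5° − 2·2.893 = 31.5; c'Δl = 28.35; W sinα = 31.8
Σc'Δl = 68.5 kN/m; ΣN' = 102.6 kN/m; ΣW sinα = 58.5 kN/m
Resisting = 68.5 + 102.6·tan31.8° = 68.5 + 63.6 = 132.1 kN/m
FS = 132.1 / 58.5 = 2.258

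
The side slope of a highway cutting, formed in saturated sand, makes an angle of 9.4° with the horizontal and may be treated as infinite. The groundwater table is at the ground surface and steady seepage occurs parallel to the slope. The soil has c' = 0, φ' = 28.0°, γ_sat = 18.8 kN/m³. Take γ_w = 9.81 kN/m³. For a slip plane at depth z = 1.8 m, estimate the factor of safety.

With seepage parallel to the slope and the water table at the surface, the effective normal stress on the slip plane uses the buoyant unit weight γ' = γ_sat − γ_w while the driving shear stress uses γ_sat:
FS = [c' + γ' z cos²β tanφ'] / [γ_sat z sinβ cosβ]
(For c' = 0 this reduces to FS = (γ'/γ_sat)·tanφ'/tanβ.)
γ' = 18.8 − 9.81 = 8.99 kN/m³
Numerator = 0.0 + 8.99·1.8·cos²9.4°·tan28.0° = 0.0 + 8.99·1.8·0.9733·0.5317 = 8.375 kPa
Denominator = 18.8·1.8·sin9.4°·cos9.4° = 18.8·1.8·0.1633·0.9866 = 5.453 kPa
FS = 8.375 / 5.453 = 1.536

FS = 1.54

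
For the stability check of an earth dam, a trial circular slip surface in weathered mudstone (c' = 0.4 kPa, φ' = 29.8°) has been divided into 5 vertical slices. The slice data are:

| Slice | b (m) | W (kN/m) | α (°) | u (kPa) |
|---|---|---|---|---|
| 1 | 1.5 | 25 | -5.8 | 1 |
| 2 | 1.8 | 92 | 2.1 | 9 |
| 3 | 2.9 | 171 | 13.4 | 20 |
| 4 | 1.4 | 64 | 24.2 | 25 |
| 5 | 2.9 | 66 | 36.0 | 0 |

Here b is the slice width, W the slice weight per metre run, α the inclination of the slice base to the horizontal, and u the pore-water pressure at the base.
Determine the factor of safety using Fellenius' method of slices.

FS = 1.56

Ordinary method of slices: FS = Σ[c'·Δl_i + (W_i cosα_i − u_i·Δl_i)·tanφ'] / Σ W_i sinα_i, with Δl_i = b_i / cosα_i.
Slice 1: Δl = 1.5/cos(-5.8°) = 1.508 m; N'_1 = 25·cos(-5.8°) − 1·1.508 = 23.4; c'Δl = 0.60; W sinα = -2.5
Slice 2: Δl = 1.8/cos2.1° = 1.801 m; N'_2 = 92·cos2.1° − 9·1.801 = 75.7; c'Δl = 0.72; W sinα = 3.4
Slice 3: Δl = 2.9/cos13.4° = 2.981 m; N'_3 = 171·cos13.4° − 20·2.981 = 106.7; c'Δl = 1.19; W sinα = 39.6
Slice 4: Δl = 1.4/cos24.2° = 1.535 m; N'_4 = 64·cos24.2° − 25·1.535 = 20.0; c'Δl = 0.61; W sinα = 26.2
Slice 5: Δl = 2.9/cos36.0° = 3.585 m; N'_5 = 66·cos36.0° − 0·3.585 = 53.4; c'Δl = 1.43; W sinα = 38.8
Σc'Δl = 4.6 kN/m; ΣN' = 279.2 kN/m; ΣW sinα = 105.5 kN/m
Resisting = 4.6 + 279.2·tan29.8° = 4.6 + 159.9 = 164.5 kN/m
FS = 164.5 / 105.5 = 1.559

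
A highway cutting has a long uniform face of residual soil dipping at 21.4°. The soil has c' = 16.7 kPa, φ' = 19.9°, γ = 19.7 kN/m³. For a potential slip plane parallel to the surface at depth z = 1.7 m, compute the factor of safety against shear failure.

FS = 2.39

For an infinite slope with a slip plane parallel to the surface (no pore pressure): FS = [c' + γz cos²β tanφ'] / [γz sinβ cosβ].
γz = 19.7·1.7 = 33.49 kN/m²
Numerator = 16.7 + 33.49·cos²21.4°·tan19.9° = 16.7 + 33.49·0.8669·0.3620 = 27.209 kPa
Denominator = 33.49·sin21.4°·cos21.4° = 33.49·0.3649·0.9311 = 11.377 kPa
FS = 27.209 / 11.377 = 2.392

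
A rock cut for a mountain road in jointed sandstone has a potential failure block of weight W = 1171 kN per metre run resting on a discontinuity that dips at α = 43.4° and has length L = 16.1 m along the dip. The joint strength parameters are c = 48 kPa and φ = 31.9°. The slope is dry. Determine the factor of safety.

Resolving the block weight along and normal to the plane and applying the Mohr–Coulomb strength on the joint:
N' = W cosα = 1171·cos43.4° = 850.8 kN/m
Driving force T = W sinα = 1171·sin43.4° = 804.6 kN/m
Resisting force R = c·L + N'·tanφ = 48·16.1 + 850.8·tan31.9° = 772.8 + 529.6 = 1302.4 kN/m
FS = R / T = 1302.4 / 804.6 = 1.619

FS = 1.62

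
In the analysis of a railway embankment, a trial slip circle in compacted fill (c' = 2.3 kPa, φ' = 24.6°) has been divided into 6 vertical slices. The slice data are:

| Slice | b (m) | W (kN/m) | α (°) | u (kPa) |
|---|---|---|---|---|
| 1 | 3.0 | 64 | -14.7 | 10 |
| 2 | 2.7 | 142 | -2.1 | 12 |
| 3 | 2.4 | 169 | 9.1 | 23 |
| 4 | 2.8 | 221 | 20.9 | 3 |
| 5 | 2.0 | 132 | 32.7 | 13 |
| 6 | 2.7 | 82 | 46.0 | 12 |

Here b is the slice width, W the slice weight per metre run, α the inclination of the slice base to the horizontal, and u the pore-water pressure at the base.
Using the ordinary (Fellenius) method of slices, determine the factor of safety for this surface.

FS = 1.34

Ordinary method of slices: FS = Σ[c'·Δl_i + (W_i cosα_i − u_i·Δl_i)·tanφ'] / Σ W_i sinα_i, with Δl_i = b_i / cosα_i.
Slice 1: Δl = 3.0/cos(-14.7°) = 3.102 m; N'_1 = 64·cos(-14.7°) − 10·3.102 = 30.9; c'Δl = 7.13; W sinα = -16.2
Slice 2: Δl = 2.7/cos(-2.1°) = 2.702 m; N'_2 = 142·cos(-2.1°) − 12·2.702 = 109.5; c'Δl = 6.21; W sinα = -5.2
Slice 3: Δl = 2.4/cos9.1° = 2.431 m; N'_3 = 169·cos9.1° − 23·2.431 = 111.0; c'Δl = 5.59; W sinα = 26.7
Slice 4: Δl = 2.8/cos20.9° = 2.997 m; N'_4 = 221·cos20.9° − 3·2.997 = 197.5; c'Δl = 6.89; W sinα = 78.8
Slice 5: Δl = 2.0/cos32.7° = 2.377 m; N'_5 = 132·cos32.7° − 13·2.377 = 80.2; c'Δl = 5.47; W sinα = 71.3
Slice 6: Δl = 2.7/cos46.0° = 3.887 m; N'_6 = 82·cos46.0° − 12·3.887 = 10.3; c'Δl = 8.94; W sinα = 59.0
Σc'Δl = 40.2 kN/m; ΣN' = 539.3 kN/m; ΣW sinα = 214.4 kN/m
Resisting = 40.2 + 539.3·tan24.6° = 40.2 + 246.9 = 287.2 kN/m
FS = 287.2 / 214.4 = 1.339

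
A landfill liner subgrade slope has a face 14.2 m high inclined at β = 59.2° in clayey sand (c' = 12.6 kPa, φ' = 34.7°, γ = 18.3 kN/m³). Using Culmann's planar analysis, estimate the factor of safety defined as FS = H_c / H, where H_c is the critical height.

FS = 1.52

H_c = (4c'/γ) · sinβ cosφ' / [1 − cos(β − φ')]
    = (4·12.6/18.3) · sin59.2°·cos34.7° / [1 − cos24.5°]
    = 2.754 · 0.7062 / 0.0900 = 21.60 m
FS = H_c / H = 21.60 / 14.2 = 1.521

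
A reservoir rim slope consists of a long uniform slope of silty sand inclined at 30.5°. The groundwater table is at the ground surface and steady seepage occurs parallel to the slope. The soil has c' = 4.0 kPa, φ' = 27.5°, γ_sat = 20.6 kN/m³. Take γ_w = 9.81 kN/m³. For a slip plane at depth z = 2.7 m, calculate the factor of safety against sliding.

FS = 0.63

With seepage parallel to the slope and the water table at the surface, the effective normal stress on the slip plane uses the buoyant unit weight γ' = γ_sat − γ_w while the driving shear stress uses γ_sat:
FS = [c' + γ' z cos²β tanφ'] / [γ_sat z sinβ cosβ]
γ' = 20.6 − 9.81 = 10.79 kN/m³
Numerator = 4.0 + 10.79·2.7·cos²30.5°·tan27.5° = 4.0 + 10.79·2.7·0.7424·0.5206 = 15.259 kPa
Denominator = 20.6·2.7·sin30.5°·cos30.5° = 20.6·2.7·0.5075·0.8616 = 24.323 kPa
FS = 15.259 / 24.323 = 0.627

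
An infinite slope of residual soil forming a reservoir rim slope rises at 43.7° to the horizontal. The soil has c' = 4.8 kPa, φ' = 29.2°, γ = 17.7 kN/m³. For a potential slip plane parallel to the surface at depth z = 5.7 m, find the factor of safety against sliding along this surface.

FS = 0.68

For an infinite slope with a slip plane parallel to the surface (no pore pressure): FS = [c' + γz cos²β tanφ'] / [γz sinβ cosβ].
γz = 17.7·5.7 = 100.89 kN/m²
Numerator = 4.8 + 100.89·cos²43.7°·tan29.2° = 4.8 + 100.89·0.5227·0.5589 = 34.272 kPa
Denominator = 100.89·sin43.7°·cos43.7° = 100.89·0.6909·0.7230 = 50.393 kPa
FS = 34.272 / 50.393 = 0.680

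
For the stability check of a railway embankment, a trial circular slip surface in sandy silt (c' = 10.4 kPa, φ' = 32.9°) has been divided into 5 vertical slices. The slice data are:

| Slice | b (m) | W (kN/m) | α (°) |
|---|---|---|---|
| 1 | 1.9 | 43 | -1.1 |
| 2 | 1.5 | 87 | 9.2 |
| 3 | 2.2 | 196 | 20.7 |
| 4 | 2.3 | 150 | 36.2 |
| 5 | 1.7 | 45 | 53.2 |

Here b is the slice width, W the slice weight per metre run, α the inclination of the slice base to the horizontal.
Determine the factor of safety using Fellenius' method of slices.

Ordinary method of slices: FS = Σ[c'·Δl_i + (W_i cosα_i)·tanφ'] / Σ W_i sinα_i, with Δl_i = b_i / cosα_i.
Slice 1: Δl = 1.9/cos(-1.1°) = 1.900 m; N'_1 = 43·cos(-1.1°) = 43.0; c'Δl = 19.76; W sinα = -0.8
Slice 2: Δl = 1.5/cos9.2° = 1.520 m; N'_2 = 87·cos9.2° = 85.9; c'Δl = 15.80; W sinα = 13.9
Slice 3: Δl = 2.2/cos20.7° = 2.352 m; N'_3 = 196·cos20.7° = 183.3; c'Δl = 24.46; W sinα = 69.3
Slice 4: Δl = 2.3/cos36.2° = 2.850 m; N'_4 = 150·cos36.2° = 121.0; c'Δl = 29.64; W sinα = 88.6
Slice 5: Δl = 1.7/cos53.2° = 2.838 m; N'_5 = 45·cos53.2° = 27.0; c'Δl = 29.51; W sinα = 36.0
Σc'Δl = 119.2 kN/m; ΣN' = 460.2 kN/m; ΣW sinα = 207.0 kN/m
Resisting = 119.2 + 460.2·tan32.9° = 119.2 + 297.7 = 416.9 kN/m
FS = 416.9 / 207.0 = 2.014

FS = 2.01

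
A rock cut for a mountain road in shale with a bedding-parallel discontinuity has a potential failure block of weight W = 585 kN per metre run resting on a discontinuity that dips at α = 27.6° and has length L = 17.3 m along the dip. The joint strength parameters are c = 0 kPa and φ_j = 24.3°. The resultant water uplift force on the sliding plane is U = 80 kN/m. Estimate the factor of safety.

FS = 0.73

Resolving the block weight along and normal to the plane and applying the Mohr–Coulomb strength on the joint:
N' = W cosα − U = 585·cos27.6° − 80 = 438.4 kN/m
Driving force T = W sinα = 585·sin27.6° = 271.0 kN/m
Resisting force R = c·L + N'·tanφ_j = 0·17.3 + 438.4·tan24.3° = 0.0 + 198.0 = 198.0 kN/m
FS = R / T = 198.0 / 271.0 = 0.730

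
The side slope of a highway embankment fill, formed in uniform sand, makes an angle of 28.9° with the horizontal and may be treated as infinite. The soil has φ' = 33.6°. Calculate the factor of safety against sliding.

FS = 1.20

For a dry cohesionless infinite slope the factor of safety is FS = tanφ' / tanβ.
FS = tan33.6° / tan28.9° = 0.6644 / 0.5520 = 1.204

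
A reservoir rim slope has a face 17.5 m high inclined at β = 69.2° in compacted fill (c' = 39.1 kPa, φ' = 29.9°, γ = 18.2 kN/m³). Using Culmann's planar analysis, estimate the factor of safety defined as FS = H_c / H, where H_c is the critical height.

H_c = (4c'/γ) · sinβ cosφ' / [1 − cos(β − φ')]
    = (4·39.1/18.2) · sin69.2°·cos29.9° / [1 − cos39.3°]
    = 8.593 · 0.8104 / 0.2262 = 30.79 m
FS = H_c / H = 30.79 / 17.5 = 1.760

FS = 1.76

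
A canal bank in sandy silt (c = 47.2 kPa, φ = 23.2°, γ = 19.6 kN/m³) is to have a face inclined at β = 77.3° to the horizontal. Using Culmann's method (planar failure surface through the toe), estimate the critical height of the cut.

H_c = 20.88 m

Culmann's analysis gives the critical failure plane at α_cr = (β + φ)/2 = (77.3 + 23.2)/2 = 50.2°, and the critical height
H_c = (4c/γ) · sinβ cosφ / [1 − cos(β − φ)]
    = (4·47.2/19.6) · sin77.3°·cos23.2° / [1 − cos(54.1°)]
    = 9.633 · 0.9755·0.9191 / [1 − 0.5864]
    = 9.633 · 0.8966 / 0.4136
    = 20.88 m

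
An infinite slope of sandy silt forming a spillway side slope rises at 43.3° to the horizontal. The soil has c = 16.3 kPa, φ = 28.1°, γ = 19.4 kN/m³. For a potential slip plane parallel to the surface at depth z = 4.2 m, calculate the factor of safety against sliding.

For an infinite slope with a slip plane parallel to the surface (no pore pressure): FS = [c + γz cos²β tanφ] / [γz sinβ cosβ].
γz = 19.4·4.2 = 81.48 kN/m²
Numerator = 16.3 + 81.48·cos²43.3°·tan28.1° = 16.3 + 81.48·0.5297·0.5340 = 39.343 kPa
Denominator = 81.48·sin43.3°·cos43.3° = 81.48·0.6858·0.7278 = 40.668 kPa
FS = 39.343 / 40.668 = 0.967

FS = 0.97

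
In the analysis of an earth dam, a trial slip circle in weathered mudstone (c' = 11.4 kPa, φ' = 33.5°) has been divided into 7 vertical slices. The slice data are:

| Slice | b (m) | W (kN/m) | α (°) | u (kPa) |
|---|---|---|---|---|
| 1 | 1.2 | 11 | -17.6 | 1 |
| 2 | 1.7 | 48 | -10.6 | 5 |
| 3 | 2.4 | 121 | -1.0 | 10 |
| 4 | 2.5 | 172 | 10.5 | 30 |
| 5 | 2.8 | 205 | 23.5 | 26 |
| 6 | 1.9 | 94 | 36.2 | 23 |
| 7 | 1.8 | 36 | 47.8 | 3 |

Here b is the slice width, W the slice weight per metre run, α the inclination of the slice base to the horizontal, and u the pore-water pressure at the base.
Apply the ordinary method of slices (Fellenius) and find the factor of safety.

Ordinary method of slices: FS = Σ[c'·Δl_i + (W_i cosα_i − u_i·Δl_i)·tanφ'] / Σ W_i sinα_i, with Δl_i = b_i / cosα_i.
Slice 1: Δl = 1.2/cos(-17.6°) = 1.259 m; N'_1 = 11·cos(-17.6°) − 1·1.259 = 9.2; c'Δl = 14.35; W sinα = -3.3
Slice 2: Δl = 1.7/cos(-10.6°) = 1.730 m; N'_2 = 48·cos(-10.6°) − 5·1.730 = 38.5; c'Δl = 19.72; W sinα = -8.8
Slice 3: Δl = 2.4/cos(-1.0°) = 2.400 m; N'_3 = 121·cos(-1.0°) − 10·2.400 = 97.0; c'Δl = 27.36; W sinα = -2.1
Slice 4: Δl = 2.5/cos10.5° = 2.543 m; N'_4 = 172·cos10.5° − 30·2.543 = 92.8; c'Δl = 28.99; W sinα = 31.3
Slice 5: Δl = 2.8/cos23.5° = 3.053 m; N'_5 = 205·cos23.5° − 26·3.053 = 108.6; c'Δl = 34.81; W sinα = 81.7
Slice 6: Δl = 1.9/cos36.2° = 2.355 m; N'_6 = 94·cos36.2° − 23·2.355 = 21.7; c'Δl = 26.84; W sinα = 55.5
Slice 7: Δl = 1.8/cos47.8° = 2.680 m; N'_7 = 36·cos47.8° − 3·2.680 = 16.1; c'Δl = 30.55; W sinα = 26.7
Σc'Δl = 182.6 kN/m; ΣN' = 384.0 kN/m; ΣW sinα = 181.0 kN/m
Resisting = 182.6 + 384.0·tan33.5° = 182.6 + 254.2 = 436.8 kN/m
FS = 436.8 / 181.0 = 2.413

FS = 2.41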